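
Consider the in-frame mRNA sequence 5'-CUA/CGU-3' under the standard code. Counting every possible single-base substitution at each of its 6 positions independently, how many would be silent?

Codon 1 (CUA, Leu): 4 synonymous substitutions.
Codon 2 (CGU, Arg): 3 synonymous substitutions.
Total: 4 + 3 = 7.

7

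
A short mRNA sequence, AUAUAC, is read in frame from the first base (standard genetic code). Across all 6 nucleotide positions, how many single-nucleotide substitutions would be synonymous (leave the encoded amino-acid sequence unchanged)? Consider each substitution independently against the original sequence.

3

Codon 1 (AUA, Ile): 2 synonymous substitutions.
Codon 2 (UAC, Tyr): 1 synonymous substitution.
Total: 2 + 1 = 3.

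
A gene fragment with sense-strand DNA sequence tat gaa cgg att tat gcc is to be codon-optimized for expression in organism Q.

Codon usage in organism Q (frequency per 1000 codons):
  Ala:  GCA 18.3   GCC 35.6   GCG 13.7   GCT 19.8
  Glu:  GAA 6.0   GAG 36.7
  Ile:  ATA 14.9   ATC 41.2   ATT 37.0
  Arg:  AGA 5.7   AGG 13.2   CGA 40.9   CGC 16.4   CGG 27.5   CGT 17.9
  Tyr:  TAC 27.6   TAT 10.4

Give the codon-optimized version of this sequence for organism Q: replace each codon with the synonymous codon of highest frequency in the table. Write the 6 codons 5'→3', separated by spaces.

Codon 1 (Tyr): best is TAC at 27.6.
Codon 2 (Glu): best is GAG at 36.7.
Codon 3 (Arg): best is CGA at 40.9.
Codon 4 (Ile): best is ATC at 41.2.
Codon 5 (Tyr): best is TAC at 27.6.
Codon 6 (Ala): best is GCC at 35.6.

TAC GAG CGA ATC TAC GCC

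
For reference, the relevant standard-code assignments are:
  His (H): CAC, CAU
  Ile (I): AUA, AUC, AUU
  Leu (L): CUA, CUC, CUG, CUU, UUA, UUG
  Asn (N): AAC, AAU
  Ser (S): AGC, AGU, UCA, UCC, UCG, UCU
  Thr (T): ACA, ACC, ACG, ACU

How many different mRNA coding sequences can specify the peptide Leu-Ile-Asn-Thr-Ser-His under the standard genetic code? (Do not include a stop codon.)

1728

Leu: 6 codons.
Ile: 3 codons.
Asn: 2 codons.
Thr: 4 codons.
Ser: 6 codons.
His: 2 codons.
6 × 3 × 2 × 4 × 6 × 2 = 1728.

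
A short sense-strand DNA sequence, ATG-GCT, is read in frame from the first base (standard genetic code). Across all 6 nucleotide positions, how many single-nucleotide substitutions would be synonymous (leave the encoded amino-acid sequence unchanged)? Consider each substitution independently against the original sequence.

3

Codon 1 (ATG, Met): 0 synonymous substitutions.
Codon 2 (GCT, Ala): 3 synonymous substitutions.
Total: 0 + 3 = 3.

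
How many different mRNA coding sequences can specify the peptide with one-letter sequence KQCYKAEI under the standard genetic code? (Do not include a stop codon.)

Lys: 2 codons.
Gln: 2 codons.
Cys: 2 codons.
Tyr: 2 codons.
Lys: 2 codons.
Ala: 4 codons.
Glu: 2 codons.
Ile: 3 codons.
2 × 2 × 2 × 2 × 2 × 4 × 2 × 3 = 768.

768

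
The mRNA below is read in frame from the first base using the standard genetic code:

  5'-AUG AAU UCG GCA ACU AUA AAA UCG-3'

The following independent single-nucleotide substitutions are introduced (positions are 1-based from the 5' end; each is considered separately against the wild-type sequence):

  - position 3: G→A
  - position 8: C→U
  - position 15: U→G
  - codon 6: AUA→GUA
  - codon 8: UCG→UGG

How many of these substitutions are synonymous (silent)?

Codon 1: AUG (Met) → AUA (Ile) — missense.
Codon 3: UCG (Ser) → UUG (Leu) — missense.
Codon 5: ACU (Thr) → ACG (Thr) — synonymous.
Codon 6: AUA (Ile) → GUA (Val) — missense.
Codon 8: UCG (Ser) → UGG (Trp) — missense.
Synonymous: 1 of 5.

1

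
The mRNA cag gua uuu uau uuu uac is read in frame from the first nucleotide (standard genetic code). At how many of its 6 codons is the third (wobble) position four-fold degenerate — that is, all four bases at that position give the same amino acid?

1

Codon 1 CAG (Gln): third position 2-fold.
Codon 2 GUA (Val): third position 4-fold.
Codon 3 UUU (Phe): third position 2-fold.
Codon 4 UAU (Tyr): third position 2-fold.
Codon 5 UUU (Phe): third position 2-fold.
Codon 6 UAC (Tyr): third position 2-fold.
Four-fold degenerate third positions: 1.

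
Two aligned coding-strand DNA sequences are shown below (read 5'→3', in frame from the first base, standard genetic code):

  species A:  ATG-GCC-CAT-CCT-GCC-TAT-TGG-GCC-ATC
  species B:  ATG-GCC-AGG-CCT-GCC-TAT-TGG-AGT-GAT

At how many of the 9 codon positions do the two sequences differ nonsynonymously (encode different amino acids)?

3

Codon 1: ATG Met / ATG Met — identical.
Codon 2: GCC Ala / GCC Ala — identical.
Codon 3: CAT His / AGG Arg — nonsynonymous.
Codon 4: CCT Pro / CCT Pro — identical.
Codon 5: GCC Ala / GCC Ala — identical.
Codon 6: TAT Tyr / TAT Tyr — identical.
Codon 7: TGG Trp / TGG Trp — identical.
Codon 8: GCC Ala / AGT Ser — nonsynonymous.
Codon 9: ATC Ile / GAT Asp — nonsynonymous.
Nonsynonymous differences: 3.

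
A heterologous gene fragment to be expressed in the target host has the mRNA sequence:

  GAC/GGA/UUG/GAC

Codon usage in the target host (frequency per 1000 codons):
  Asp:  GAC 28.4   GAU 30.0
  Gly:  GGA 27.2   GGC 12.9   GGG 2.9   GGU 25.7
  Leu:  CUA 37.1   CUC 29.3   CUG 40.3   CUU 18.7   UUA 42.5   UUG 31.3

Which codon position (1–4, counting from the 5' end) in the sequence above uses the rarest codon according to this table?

Codon 1 GAC (Asp): 28.4 per 1000.
Codon 2 GGA (Gly): 27.2 per 1000.
Codon 3 UUG (Leu): 31.3 per 1000.
Codon 4 GAC (Asp): 28.4 per 1000.
Lowest frequency is 27.2 at codon 2.

2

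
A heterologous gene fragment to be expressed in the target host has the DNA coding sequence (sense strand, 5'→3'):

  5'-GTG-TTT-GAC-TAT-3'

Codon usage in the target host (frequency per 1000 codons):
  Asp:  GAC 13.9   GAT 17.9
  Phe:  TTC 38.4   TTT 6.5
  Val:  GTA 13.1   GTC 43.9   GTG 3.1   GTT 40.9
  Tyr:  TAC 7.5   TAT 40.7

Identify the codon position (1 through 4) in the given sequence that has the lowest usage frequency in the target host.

1

Codon 1 GTG (Val): 3.1 per 1000.
Codon 2 TTT (Phe): 6.5 per 1000.
Codon 3 GAC (Asp): 13.9 per 1000.
Codon 4 TAT (Tyr): 40.7 per 1000.
Lowest frequency is 3.1 at codon 1.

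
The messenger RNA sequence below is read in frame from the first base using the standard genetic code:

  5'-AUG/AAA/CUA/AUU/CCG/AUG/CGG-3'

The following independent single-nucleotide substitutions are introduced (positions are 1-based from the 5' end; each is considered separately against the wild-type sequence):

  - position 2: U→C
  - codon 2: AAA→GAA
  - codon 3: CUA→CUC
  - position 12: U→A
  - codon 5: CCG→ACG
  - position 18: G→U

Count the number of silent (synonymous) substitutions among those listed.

2

Codon 1: AUG (Met) → ACG (Thr) — missense.
Codon 2: AAA (Lys) → GAA (Glu) — missense.
Codon 3: CUA (Leu) → CUC (Leu) — synonymous.
Codon 4: AUU (Ile) → AUA (Ile) — synonymous.
Codon 5: CCG (Pro) → ACG (Thr) — missense.
Codon 6: AUG (Met) → AUU (Ile) — missense.
Synonymous: 2 of 6.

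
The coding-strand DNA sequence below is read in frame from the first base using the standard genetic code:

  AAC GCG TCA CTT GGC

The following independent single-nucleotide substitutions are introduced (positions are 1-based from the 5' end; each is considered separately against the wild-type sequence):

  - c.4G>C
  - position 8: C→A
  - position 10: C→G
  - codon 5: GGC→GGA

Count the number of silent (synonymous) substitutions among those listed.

Codon 2: GCG (Ala) → CCG (Pro) — missense.
Codon 3: TCA (Ser) → TAA (Stop) — nonsense.
Codon 4: CTT (Leu) → GTT (Val) — missense.
Codon 5: GGC (Gly) → GGA (Gly) — synonymous.
Synonymous: 1 of 4.

1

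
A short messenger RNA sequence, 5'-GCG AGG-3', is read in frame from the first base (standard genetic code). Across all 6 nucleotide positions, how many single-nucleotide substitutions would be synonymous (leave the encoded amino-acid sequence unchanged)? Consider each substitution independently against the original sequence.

Codon 1 (GCG, Ala): 3 synonymous substitutions.
Codon 2 (AGG, Arg): 2 synonymous substitutions.
Total: 3 + 2 = 5.

5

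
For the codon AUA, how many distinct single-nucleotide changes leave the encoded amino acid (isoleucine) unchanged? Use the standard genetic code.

2

Position 1: none → 0 synonymous.
Position 2: none → 0 synonymous.
Position 3: AUU, AUC → 2 synonymous.
Total: 0 + 0 + 2 = 2.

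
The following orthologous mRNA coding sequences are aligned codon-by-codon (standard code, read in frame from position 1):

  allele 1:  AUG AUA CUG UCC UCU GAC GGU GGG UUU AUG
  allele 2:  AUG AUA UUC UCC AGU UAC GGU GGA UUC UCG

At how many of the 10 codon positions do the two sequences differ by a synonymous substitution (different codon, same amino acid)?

Codon 1: AUG Met / AUG Met — identical.
Codon 2: AUA Ile / AUA Ile — identical.
Codon 3: CUG Leu / UUC Phe — nonsynonymous.
Codon 4: UCC Ser / UCC Ser — identical.
Codon 5: UCU Ser / AGU Ser — synonymous.
Codon 6: GAC Asp / UAC Tyr — nonsynonymous.
Codon 7: GGU Gly / GGU Gly — identical.
Codon 8: GGG Gly / GGA Gly — synonymous.
Codon 9: UUU Phe / UUC Phe — synonymous.
Codon 10: AUG Met / UCG Ser — nonsynonymous.
Synonymous differences: 3.

3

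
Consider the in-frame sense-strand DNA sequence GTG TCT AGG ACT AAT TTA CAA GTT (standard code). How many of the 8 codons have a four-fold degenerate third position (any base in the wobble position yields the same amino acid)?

Codon 1 GTG (Val): third position 4-fold.
Codon 2 TCT (Ser): third position 4-fold.
Codon 3 AGG (Arg): third position 2-fold.
Codon 4 ACT (Thr): third position 4-fold.
Codon 5 AAT (Asn): third position 2-fold.
Codon 6 TTA (Leu): third position 2-fold.
Codon 7 CAA (Gln): third position 2-fold.
Codon 8 GTT (Val): third position 4-fold.
Four-fold degenerate third positions: 4.

4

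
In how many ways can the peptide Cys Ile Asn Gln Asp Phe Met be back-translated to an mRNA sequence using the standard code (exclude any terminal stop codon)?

96

Cys: 2 codons.
Ile: 3 codons.
Asn: 2 codons.
Gln: 2 codons.
Asp: 2 codons.
Phe: 2 codons.
Met: 1 codon.
2 × 3 × 2 × 2 × 2 × 2 × 1 = 96.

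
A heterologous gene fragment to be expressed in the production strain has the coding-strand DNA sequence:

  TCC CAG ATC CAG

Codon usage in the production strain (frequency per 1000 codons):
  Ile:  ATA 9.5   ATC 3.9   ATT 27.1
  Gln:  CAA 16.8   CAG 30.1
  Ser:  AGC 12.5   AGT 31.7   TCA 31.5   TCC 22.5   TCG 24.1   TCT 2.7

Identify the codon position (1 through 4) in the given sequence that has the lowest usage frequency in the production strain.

3

Codon 1 TCC (Ser): 22.5 per 1000.
Codon 2 CAG (Gln): 30.1 per 1000.
Codon 3 ATC (Ile): 3.9 per 1000.
Codon 4 CAG (Gln): 30.1 per 1000.
Lowest frequency is 3.9 at codon 3.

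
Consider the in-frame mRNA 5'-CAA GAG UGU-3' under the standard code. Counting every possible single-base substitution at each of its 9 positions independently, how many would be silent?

3

Codon 1 (CAA, Gln): 1 synonymous substitution.
Codon 2 (GAG, Glu): 1 synonymous substitution.
Codon 3 (UGU, Cys): 1 synonymous substitution.
Total: 1 + 1 + 1 = 3.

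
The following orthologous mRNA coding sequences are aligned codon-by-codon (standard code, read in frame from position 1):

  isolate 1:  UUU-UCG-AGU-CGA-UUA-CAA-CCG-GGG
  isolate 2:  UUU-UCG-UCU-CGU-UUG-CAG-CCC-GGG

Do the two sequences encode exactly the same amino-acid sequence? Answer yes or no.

yes

Codon 1: UUU Phe / UUU Phe — identical.
Codon 2: UCG Ser / UCG Ser — identical.
Codon 3: AGU Ser / UCU Ser — synonymous.
Codon 4: CGA Arg / CGU Arg — synonymous.
Codon 5: UUA Leu / UUG Leu — synonymous.
Codon 6: CAA Gln / CAG Gln — synonymous.
Codon 7: CCG Pro / CCC Pro — synonymous.
Codon 8: GGG Gly / GGG Gly — identical.
Nonsynonymous differences: 0 → same protein.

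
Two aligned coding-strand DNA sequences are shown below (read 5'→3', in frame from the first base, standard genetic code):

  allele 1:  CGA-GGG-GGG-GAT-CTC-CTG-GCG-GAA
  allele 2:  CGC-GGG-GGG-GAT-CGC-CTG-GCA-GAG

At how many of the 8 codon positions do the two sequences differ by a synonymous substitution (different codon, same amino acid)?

Codon 1: CGA Arg / CGC Arg — synonymous.
Codon 2: GGG Gly / GGG Gly — identical.
Codon 3: GGG Gly / GGG Gly — identical.
Codon 4: GAT Asp / GAT Asp — identical.
Codon 5: CTC Leu / CGC Arg — nonsynonymous.
Codon 6: CTG Leu / CTG Leu — identical.
Codon 7: GCG Ala / GCA Ala — synonymous.
Codon 8: GAA Glu / GAG Glu — synonymous.
Synonymous differences: 3.

3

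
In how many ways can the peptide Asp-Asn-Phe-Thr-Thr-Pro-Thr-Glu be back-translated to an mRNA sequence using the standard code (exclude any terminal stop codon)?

4096

Asp: 2 codons.
Asn: 2 codons.
Phe: 2 codons.
Thr: 4 codons.
Thr: 4 codons.
Pro: 4 codons.
Thr: 4 codons.
Glu: 2 codons.
2 × 2 × 2 × 4 × 4 × 4 × 4 × 2 = 4096.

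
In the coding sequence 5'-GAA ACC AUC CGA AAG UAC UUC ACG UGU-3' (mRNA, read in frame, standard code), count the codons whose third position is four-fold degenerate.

3

Codon 1 GAA (Glu): third position 2-fold.
Codon 2 ACC (Thr): third position 4-fold.
Codon 3 AUC (Ile): third position 3-fold.
Codon 4 CGA (Arg): third position 4-fold.
Codon 5 AAG (Lys): third position 2-fold.
Codon 6 UAC (Tyr): third position 2-fold.
Codon 7 UUC (Phe): third position 2-fold.
Codon 8 ACG (Thr): third position 4-fold.
Codon 9 UGU (Cys): third position 2-fold.
Four-fold degenerate third positions: 3.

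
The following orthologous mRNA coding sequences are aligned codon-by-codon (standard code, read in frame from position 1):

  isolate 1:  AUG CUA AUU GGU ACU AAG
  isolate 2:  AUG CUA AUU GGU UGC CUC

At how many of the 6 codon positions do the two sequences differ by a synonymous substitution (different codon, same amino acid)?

0

Codon 1: AUG Met / AUG Met — identical.
Codon 2: CUA Leu / CUA Leu — identical.
Codon 3: AUU Ile / AUU Ile — identical.
Codon 4: GGU Gly / GGU Gly — identical.
Codon 5: ACU Thr / UGC Cys — nonsynonymous.
Codon 6: AAG Lys / CUC Leu — nonsynonymous.
Synonymous differences: 0.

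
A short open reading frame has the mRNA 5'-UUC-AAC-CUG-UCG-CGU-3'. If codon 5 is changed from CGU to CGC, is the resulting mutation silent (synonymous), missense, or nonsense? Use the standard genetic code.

Position 15 falls in codon 5: CGU → Arg.
After the substitution the codon is CGC → Arg.
Both encode Arg, so the change is synonymous.

silent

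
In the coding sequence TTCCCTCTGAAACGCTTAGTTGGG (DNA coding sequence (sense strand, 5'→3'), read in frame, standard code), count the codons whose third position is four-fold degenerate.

Codon 1 TTC (Phe): third position 2-fold.
Codon 2 CCT (Pro): third position 4-fold.
Codon 3 CTG (Leu): third position 4-fold.
Codon 4 AAA (Lys): third position 2-fold.
Codon 5 CGC (Arg): third position 4-fold.
Codon 6 TTA (Leu): third position 2-fold.
Codon 7 GTT (Val): third position 4-fold.
Codon 8 GGG (Gly): third position 4-fold.
Four-fold degenerate third positions: 5.

5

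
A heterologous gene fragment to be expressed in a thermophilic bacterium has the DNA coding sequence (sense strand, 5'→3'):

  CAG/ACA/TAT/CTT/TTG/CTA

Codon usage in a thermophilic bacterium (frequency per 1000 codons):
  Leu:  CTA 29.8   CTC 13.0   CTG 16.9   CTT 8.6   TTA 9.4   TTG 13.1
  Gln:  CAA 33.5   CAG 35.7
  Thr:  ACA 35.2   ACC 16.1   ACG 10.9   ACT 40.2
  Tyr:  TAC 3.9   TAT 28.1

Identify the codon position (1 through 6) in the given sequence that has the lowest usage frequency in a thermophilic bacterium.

4

Codon 1 CAG (Gln): 35.7 per 1000.
Codon 2 ACA (Thr): 35.2 per 1000.
Codon 3 TAT (Tyr): 28.1 per 1000.
Codon 4 CTT (Leu): 8.6 per 1000.
Codon 5 TTG (Leu): 13.1 per 1000.
Codon 6 CTA (Leu): 29.8 per 1000.
Lowest frequency is 8.6 at codon 4.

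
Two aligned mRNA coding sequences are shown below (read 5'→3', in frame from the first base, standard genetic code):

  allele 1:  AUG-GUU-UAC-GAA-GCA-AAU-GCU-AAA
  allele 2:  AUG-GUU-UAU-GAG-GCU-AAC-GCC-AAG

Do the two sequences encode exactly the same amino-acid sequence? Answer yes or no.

yes

Codon 1: AUG Met / AUG Met — identical.
Codon 2: GUU Val / GUU Val — identical.
Codon 3: UAC Tyr / UAU Tyr — synonymous.
Codon 4: GAA Glu / GAG Glu — synonymous.
Codon 5: GCA Ala / GCU Ala — synonymous.
Codon 6: AAU Asn / AAC Asn — synonymous.
Codon 7: GCU Ala / GCC Ala — synonymous.
Codon 8: AAA Lys / AAG Lys — synonymous.
Nonsynonymous differences: 0 → same protein.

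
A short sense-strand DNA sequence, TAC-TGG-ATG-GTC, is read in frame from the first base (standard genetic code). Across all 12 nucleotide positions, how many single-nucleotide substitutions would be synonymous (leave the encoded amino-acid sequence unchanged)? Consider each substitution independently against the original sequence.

Codon 1 (TAC, Tyr): 1 synonymous substitution.
Codon 2 (TGG, Trp): 0 synonymous substitutions.
Codon 3 (ATG, Met): 0 synonymous substitutions.
Codon 4 (GTC, Val): 3 synonymous substitutions.
Total: 1 + 0 + 0 + 3 = 4.

4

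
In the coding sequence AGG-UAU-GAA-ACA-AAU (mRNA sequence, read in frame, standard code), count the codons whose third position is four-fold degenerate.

1

Codon 1 AGG (Arg): third position 2-fold.
Codon 2 UAU (Tyr): third position 2-fold.
Codon 3 GAA (Glu): third position 2-fold.
Codon 4 ACA (Thr): third position 4-fold.
Codon 5 AAU (Asn): third position 2-fold.
Four-fold degenerate third positions: 1.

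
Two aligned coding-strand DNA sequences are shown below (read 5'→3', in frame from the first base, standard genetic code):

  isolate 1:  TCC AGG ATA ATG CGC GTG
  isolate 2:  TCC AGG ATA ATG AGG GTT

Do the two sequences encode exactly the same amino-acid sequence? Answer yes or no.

yes

Codon 1: TCC Ser / TCC Ser — identical.
Codon 2: AGG Arg / AGG Arg — identical.
Codon 3: ATA Ile / ATA Ile — identical.
Codon 4: ATG Met / ATG Met — identical.
Codon 5: CGC Arg / AGG Arg — synonymous.
Codon 6: GTG Val / GTT Val — synonymous.
Nonsynonymous differences: 0 → same protein.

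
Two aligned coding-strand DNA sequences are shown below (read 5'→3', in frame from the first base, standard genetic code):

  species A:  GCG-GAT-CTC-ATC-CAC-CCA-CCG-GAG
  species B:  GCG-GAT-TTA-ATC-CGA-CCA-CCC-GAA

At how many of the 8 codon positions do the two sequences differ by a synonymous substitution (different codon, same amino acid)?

3

Codon 1: GCG Ala / GCG Ala — identical.
Codon 2: GAT Asp / GAT Asp — identical.
Codon 3: CTC Leu / TTA Leu — synonymous.
Codon 4: ATC Ile / ATC Ile — identical.
Codon 5: CAC His / CGA Arg — nonsynonymous.
Codon 6: CCA Pro / CCA Pro — identical.
Codon 7: CCG Pro / CCC Pro — synonymous.
Codon 8: GAG Glu / GAA Glu — synonymous.
Synonymous differences: 3.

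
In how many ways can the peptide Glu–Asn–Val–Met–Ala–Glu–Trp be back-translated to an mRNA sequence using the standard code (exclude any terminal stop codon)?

Glu: 2 codons.
Asn: 2 codons.
Val: 4 codons.
Met: 1 codon.
Ala: 4 codons.
Glu: 2 codons.
Trp: 1 codon.
2 × 2 × 4 × 1 × 4 × 2 × 1 = 128.

128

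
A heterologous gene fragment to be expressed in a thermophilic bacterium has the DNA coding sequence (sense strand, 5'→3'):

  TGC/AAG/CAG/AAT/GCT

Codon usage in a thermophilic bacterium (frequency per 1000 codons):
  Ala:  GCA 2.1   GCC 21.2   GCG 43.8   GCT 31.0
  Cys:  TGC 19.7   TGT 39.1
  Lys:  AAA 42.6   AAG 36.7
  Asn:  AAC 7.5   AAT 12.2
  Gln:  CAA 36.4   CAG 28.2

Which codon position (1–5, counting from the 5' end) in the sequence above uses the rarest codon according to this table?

4

Codon 1 TGC (Cys): 19.7 per 1000.
Codon 2 AAG (Lys): 36.7 per 1000.
Codon 3 CAG (Gln): 28.2 per 1000.
Codon 4 AAT (Asn): 12.2 per 1000.
Codon 5 GCT (Ala): 31.0 per 1000.
Lowest frequency is 12.2 at codon 4.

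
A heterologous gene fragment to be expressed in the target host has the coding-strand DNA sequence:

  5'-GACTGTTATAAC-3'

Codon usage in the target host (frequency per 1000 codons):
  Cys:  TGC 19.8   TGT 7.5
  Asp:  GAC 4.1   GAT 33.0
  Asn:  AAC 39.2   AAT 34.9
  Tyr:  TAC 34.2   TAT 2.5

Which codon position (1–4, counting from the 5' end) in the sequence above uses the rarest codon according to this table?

3

Codon 1 GAC (Asp): 4.1 per 1000.
Codon 2 TGT (Cys): 7.5 per 1000.
Codon 3 TAT (Tyr): 2.5 per 1000.
Codon 4 AAC (Asn): 39.2 per 1000.
Lowest frequency is 2.5 at codon 3.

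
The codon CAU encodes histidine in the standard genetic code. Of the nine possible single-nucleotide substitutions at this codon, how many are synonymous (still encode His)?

1

Position 1: none → 0 synonymous.
Position 2: none → 0 synonymous.
Position 3: CAC → 1 synonymous.
Total: 0 + 0 + 1 = 1.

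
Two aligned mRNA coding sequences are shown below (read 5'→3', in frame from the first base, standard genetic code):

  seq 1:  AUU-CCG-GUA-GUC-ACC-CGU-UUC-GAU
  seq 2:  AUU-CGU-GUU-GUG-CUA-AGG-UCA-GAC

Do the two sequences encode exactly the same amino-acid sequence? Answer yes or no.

Codon 1: AUU Ile / AUU Ile — identical.
Codon 2: CCG Pro / CGU Arg — nonsynonymous.
Codon 3: GUA Val / GUU Val — synonymous.
Codon 4: GUC Val / GUG Val — synonymous.
Codon 5: ACC Thr / CUA Leu — nonsynonymous.
Codon 6: CGU Arg / AGG Arg — synonymous.
Codon 7: UUC Phe / UCA Ser — nonsynonymous.
Codon 8: GAU Asp / GAC Asp — synonymous.
Nonsynonymous differences: 3 → different protein.

no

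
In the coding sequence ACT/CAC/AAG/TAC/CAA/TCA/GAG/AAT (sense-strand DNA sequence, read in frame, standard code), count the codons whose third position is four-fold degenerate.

2

Codon 1 ACT (Thr): third position 4-fold.
Codon 2 CAC (His): third position 2-fold.
Codon 3 AAG (Lys): third position 2-fold.
Codon 4 TAC (Tyr): third position 2-fold.
Codon 5 CAA (Gln): third position 2-fold.
Codon 6 TCA (Ser): third position 4-fold.
Codon 7 GAG (Glu): third position 2-fold.
Codon 8 AAT (Asn): third position 2-fold.
Four-fold degenerate third positions: 2.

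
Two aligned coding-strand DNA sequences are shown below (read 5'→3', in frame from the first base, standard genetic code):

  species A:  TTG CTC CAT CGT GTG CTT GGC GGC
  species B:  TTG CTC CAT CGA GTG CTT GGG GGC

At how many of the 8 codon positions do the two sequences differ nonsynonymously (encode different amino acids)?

Codon 1: TTG Leu / TTG Leu — identical.
Codon 2: CTC Leu / CTC Leu — identical.
Codon 3: CAT His / CAT His — identical.
Codon 4: CGT Arg / CGA Arg — synonymous.
Codon 5: GTG Val / GTG Val — identical.
Codon 6: CTT Leu / CTT Leu — identical.
Codon 7: GGC Gly / GGG Gly — synonymous.
Codon 8: GGC Gly / GGC Gly — identical.
Nonsynonymous differences: 0.

0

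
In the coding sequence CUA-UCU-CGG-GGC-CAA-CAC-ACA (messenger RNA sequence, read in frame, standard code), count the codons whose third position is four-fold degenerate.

5

Codon 1 CUA (Leu): third position 4-fold.
Codon 2 UCU (Ser): third position 4-fold.
Codon 3 CGG (Arg): third position 4-fold.
Codon 4 GGC (Gly): third position 4-fold.
Codon 5 CAA (Gln): third position 2-fold.
Codon 6 CAC (His): third position 2-fold.
Codon 7 ACA (Thr): third position 4-fold.
Four-fold degenerate third positions: 5.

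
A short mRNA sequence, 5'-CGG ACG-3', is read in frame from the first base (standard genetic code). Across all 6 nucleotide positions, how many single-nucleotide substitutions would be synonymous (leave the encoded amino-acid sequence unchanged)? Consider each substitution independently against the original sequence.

Codon 1 (CGG, Arg): 4 synonymous substitutions.
Codon 2 (ACG, Thr): 3 synonymous substitutions.
Total: 4 + 3 = 7.

7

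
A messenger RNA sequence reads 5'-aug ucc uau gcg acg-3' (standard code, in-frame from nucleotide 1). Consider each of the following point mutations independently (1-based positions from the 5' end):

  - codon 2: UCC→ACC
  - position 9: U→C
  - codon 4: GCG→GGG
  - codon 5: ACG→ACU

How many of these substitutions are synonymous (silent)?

2

Codon 2: UCC (Ser) → ACC (Thr) — missense.
Codon 3: UAU (Tyr) → UAC (Tyr) — synonymous.
Codon 4: GCG (Ala) → GGG (Gly) — missense.
Codon 5: ACG (Thr) → ACU (Thr) — synonymous.
Synonymous: 2 of 4.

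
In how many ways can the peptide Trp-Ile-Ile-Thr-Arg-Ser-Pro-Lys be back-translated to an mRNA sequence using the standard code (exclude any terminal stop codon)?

10368

Trp: 1 codon.
Ile: 3 codons.
Ile: 3 codons.
Thr: 4 codons.
Arg: 6 codons.
Ser: 6 codons.
Pro: 4 codons.
Lys: 2 codons.
1 × 3 × 3 × 4 × 6 × 6 × 4 × 2 = 10368.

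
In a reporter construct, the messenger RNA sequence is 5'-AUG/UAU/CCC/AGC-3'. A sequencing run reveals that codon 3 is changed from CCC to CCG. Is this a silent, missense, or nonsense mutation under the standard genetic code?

silent

Position 9 falls in codon 3: CCC → Pro.
After the substitution the codon is CCG → Pro.
Both encode Pro, so the change is synonymous.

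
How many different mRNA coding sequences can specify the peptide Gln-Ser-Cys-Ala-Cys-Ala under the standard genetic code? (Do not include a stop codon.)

768

Gln: 2 codons.
Ser: 6 codons.
Cys: 2 codons.
Ala: 4 codons.
Cys: 2 codons.
Ala: 4 codons.
2 × 6 × 2 × 4 × 2 × 4 = 768.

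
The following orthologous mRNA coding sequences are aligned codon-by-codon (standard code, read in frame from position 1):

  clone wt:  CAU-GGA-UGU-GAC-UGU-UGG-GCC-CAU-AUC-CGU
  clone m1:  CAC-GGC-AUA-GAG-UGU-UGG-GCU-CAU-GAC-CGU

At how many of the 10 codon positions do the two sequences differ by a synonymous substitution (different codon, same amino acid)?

Codon 1: CAU His / CAC His — synonymous.
Codon 2: GGA Gly / GGC Gly — synonymous.
Codon 3: UGU Cys / AUA Ile — nonsynonymous.
Codon 4: GAC Asp / GAG Glu — nonsynonymous.
Codon 5: UGU Cys / UGU Cys — identical.
Codon 6: UGG Trp / UGG Trp — identical.
Codon 7: GCC Ala / GCU Ala — synonymous.
Codon 8: CAU His / CAU His — identical.
Codon 9: AUC Ile / GAC Asp — nonsynonymous.
Codon 10: CGU Arg / CGU Arg — identical.
Synonymous differences: 3.

3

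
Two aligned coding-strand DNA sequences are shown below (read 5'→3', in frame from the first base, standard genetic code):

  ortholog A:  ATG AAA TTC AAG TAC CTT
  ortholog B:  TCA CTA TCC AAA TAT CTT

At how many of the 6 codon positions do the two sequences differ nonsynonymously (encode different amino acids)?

3

Codon 1: ATG Met / TCA Ser — nonsynonymous.
Codon 2: AAA Lys / CTA Leu — nonsynonymous.
Codon 3: TTC Phe / TCC Ser — nonsynonymous.
Codon 4: AAG Lys / AAA Lys — synonymous.
Codon 5: TAC Tyr / TAT Tyr — synonymous.
Codon 6: CTT Leu / CTT Leu — identical.
Nonsynonymous differences: 3.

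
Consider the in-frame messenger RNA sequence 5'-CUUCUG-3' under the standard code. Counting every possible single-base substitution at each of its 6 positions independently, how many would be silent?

7

Codon 1 (CUU, Leu): 3 synonymous substitutions.
Codon 2 (CUG, Leu): 4 synonymous substitutions.
Total: 3 + 4 = 7.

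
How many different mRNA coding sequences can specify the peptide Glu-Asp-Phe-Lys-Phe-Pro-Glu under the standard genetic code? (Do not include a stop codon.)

Glu: 2 codons.
Asp: 2 codons.
Phe: 2 codons.
Lys: 2 codons.
Phe: 2 codons.
Pro: 4 codons.
Glu: 2 codons.
2 × 2 × 2 × 2 × 2 × 4 × 2 = 256.

256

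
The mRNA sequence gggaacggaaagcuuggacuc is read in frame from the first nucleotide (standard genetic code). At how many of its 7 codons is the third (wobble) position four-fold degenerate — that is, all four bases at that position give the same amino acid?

Codon 1 GGG (Gly): third position 4-fold.
Codon 2 AAC (Asn): third position 2-fold.
Codon 3 GGA (Gly): third position 4-fold.
Codon 4 AAG (Lys): third position 2-fold.
Codon 5 CUU (Leu): third position 4-fold.
Codon 6 GGA (Gly): third position 4-fold.
Codon 7 CUC (Leu): third position 4-fold.
Four-fold degenerate third positions: 5.

5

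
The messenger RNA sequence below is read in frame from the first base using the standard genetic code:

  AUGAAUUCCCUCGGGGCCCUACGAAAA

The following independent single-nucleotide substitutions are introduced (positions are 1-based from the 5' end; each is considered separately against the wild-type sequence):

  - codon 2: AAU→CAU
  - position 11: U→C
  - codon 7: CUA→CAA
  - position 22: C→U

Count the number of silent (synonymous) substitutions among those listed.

Codon 2: AAU (Asn) → CAU (His) — missense.
Codon 4: CUC (Leu) → CCC (Pro) — missense.
Codon 7: CUA (Leu) → CAA (Gln) — missense.
Codon 8: CGA (Arg) → UGA (Stop) — nonsense.
Synonymous: 0 of 4.

0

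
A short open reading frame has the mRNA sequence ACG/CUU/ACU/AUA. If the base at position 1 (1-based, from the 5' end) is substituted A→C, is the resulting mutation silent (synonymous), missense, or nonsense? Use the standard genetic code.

missense

Position 1 falls in codon 1: ACG → Thr.
After the substitution the codon is CCG → Pro.
Thr ≠ Pro, so this is a missense mutation.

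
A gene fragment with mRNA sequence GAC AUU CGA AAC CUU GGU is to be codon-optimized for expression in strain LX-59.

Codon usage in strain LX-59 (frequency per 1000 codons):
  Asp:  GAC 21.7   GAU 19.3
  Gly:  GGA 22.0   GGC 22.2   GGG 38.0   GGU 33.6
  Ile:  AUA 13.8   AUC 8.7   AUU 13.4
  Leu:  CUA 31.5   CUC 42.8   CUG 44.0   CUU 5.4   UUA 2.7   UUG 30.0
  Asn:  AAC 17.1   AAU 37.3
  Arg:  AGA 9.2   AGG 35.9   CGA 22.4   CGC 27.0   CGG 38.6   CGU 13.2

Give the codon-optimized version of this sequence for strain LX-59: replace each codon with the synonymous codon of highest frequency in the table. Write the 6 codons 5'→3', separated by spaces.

GAC AUA CGG AAU CUG GGG

Codon 1 (Asp): best is GAC at 21.7.
Codon 2 (Ile): best is AUA at 13.8.
Codon 3 (Arg): best is CGG at 38.6.
Codon 4 (Asn): best is AAU at 37.3.
Codon 5 (Leu): best is CUG at 44.0.
Codon 6 (Gly): best is GGG at 38.0.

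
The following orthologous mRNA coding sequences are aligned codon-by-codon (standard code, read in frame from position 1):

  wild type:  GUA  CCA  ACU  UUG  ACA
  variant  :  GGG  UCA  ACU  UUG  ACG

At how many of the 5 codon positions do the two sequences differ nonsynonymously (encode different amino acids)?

Codon 1: GUA Val / GGG Gly — nonsynonymous.
Codon 2: CCA Pro / UCA Ser — nonsynonymous.
Codon 3: ACU Thr / ACU Thr — identical.
Codon 4: UUG Leu / UUG Leu — identical.
Codon 5: ACA Thr / ACG Thr — synonymous.
Nonsynonymous differences: 2.

2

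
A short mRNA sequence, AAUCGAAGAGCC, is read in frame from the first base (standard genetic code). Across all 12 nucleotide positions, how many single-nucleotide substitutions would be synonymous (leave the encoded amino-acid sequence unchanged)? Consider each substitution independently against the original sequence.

Codon 1 (AAU, Asn): 1 synonymous substitution.
Codon 2 (CGA, Arg): 4 synonymous substitutions.
Codon 3 (AGA, Arg): 2 synonymous substitutions.
Codon 4 (GCC, Ala): 3 synonymous substitutions.
Total: 1 + 4 + 2 + 3 = 10.

10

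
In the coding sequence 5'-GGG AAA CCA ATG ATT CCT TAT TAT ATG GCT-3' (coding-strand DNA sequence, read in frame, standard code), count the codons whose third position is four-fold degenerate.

4

Codon 1 GGG (Gly): third position 4-fold.
Codon 2 AAA (Lys): third position 2-fold.
Codon 3 CCA (Pro): third position 4-fold.
Codon 4 ATG (Met): third position 1-fold.
Codon 5 ATT (Ile): third position 3-fold.
Codon 6 CCT (Pro): third position 4-fold.
Codon 7 TAT (Tyr): third position 2-fold.
Codon 8 TAT (Tyr): third position 2-fold.
Codon 9 ATG (Met): third position 1-fold.
Codon 10 GCT (Ala): third position 4-fold.
Four-fold degenerate third positions: 4.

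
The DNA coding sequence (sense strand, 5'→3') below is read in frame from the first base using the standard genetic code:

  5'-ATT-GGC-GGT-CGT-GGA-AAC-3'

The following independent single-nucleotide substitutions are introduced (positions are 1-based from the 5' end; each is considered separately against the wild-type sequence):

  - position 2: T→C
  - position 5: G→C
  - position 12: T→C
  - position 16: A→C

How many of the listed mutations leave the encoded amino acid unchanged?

1

Codon 1: ATT (Ile) → ACT (Thr) — missense.
Codon 2: GGC (Gly) → GCC (Ala) — missense.
Codon 4: CGT (Arg) → CGC (Arg) — synonymous.
Codon 6: AAC (Asn) → CAC (His) — missense.
Synonymous: 1 of 4.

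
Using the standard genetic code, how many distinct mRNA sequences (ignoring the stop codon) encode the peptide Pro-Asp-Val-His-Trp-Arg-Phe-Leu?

Pro: 4 codons.
Asp: 2 codons.
Val: 4 codons.
His: 2 codons.
Trp: 1 codon.
Arg: 6 codons.
Phe: 2 codons.
Leu: 6 codons.
4 × 2 × 4 × 2 × 1 × 6 × 2 × 6 = 4608.

4608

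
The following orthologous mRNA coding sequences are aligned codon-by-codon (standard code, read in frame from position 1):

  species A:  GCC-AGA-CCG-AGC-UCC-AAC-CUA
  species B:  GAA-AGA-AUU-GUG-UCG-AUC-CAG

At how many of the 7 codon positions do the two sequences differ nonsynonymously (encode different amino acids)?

5

Codon 1: GCC Ala / GAA Glu — nonsynonymous.
Codon 2: AGA Arg / AGA Arg — identical.
Codon 3: CCG Pro / AUU Ile — nonsynonymous.
Codon 4: AGC Ser / GUG Val — nonsynonymous.
Codon 5: UCC Ser / UCG Ser — synonymous.
Codon 6: AAC Asn / AUC Ile — nonsynonymous.
Codon 7: CUA Leu / CAG Gln — nonsynonymous.
Nonsynonymous differences: 5.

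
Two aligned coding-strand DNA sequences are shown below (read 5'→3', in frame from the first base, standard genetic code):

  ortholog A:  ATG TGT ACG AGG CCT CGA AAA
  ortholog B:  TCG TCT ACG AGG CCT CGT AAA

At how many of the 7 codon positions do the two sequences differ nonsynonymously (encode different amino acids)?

2

Codon 1: ATG Met / TCG Ser — nonsynonymous.
Codon 2: TGT Cys / TCT Ser — nonsynonymous.
Codon 3: ACG Thr / ACG Thr — identical.
Codon 4: AGG Arg / AGG Arg — identical.
Codon 5: CCT Pro / CCT Pro — identical.
Codon 6: CGA Arg / CGT Arg — synonymous.
Codon 7: AAA Lys / AAA Lys — identical.
Nonsynonymous differences: 2.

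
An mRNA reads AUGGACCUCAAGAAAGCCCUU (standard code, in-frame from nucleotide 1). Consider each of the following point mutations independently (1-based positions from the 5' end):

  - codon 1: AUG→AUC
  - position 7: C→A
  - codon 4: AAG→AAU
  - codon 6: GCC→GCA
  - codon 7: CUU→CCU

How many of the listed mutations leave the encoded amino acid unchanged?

Codon 1: AUG (Met) → AUC (Ile) — missense.
Codon 3: CUC (Leu) → AUC (Ile) — missense.
Codon 4: AAG (Lys) → AAU (Asn) — missense.
Codon 6: GCC (Ala) → GCA (Ala) — synonymous.
Codon 7: CUU (Leu) → CCU (Pro) — missense.
Synonymous: 1 of 5.

1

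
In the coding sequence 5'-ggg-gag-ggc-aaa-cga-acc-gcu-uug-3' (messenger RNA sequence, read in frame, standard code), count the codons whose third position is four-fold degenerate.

5

Codon 1 GGG (Gly): third position 4-fold.
Codon 2 GAG (Glu): third position 2-fold.
Codon 3 GGC (Gly): third position 4-fold.
Codon 4 AAA (Lys): third position 2-fold.
Codon 5 CGA (Arg): third position 4-fold.
Codon 6 ACC (Thr): third position 4-fold.
Codon 7 GCU (Ala): third position 4-fold.
Codon 8 UUG (Leu): third position 2-fold.
Four-fold degenerate third positions: 5.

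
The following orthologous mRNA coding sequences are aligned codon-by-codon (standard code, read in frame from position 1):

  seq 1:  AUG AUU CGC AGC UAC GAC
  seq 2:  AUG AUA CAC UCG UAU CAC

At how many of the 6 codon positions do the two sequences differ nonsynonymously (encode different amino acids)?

2

Codon 1: AUG Met / AUG Met — identical.
Codon 2: AUU Ile / AUA Ile — synonymous.
Codon 3: CGC Arg / CAC His — nonsynonymous.
Codon 4: AGC Ser / UCG Ser — synonymous.
Codon 5: UAC Tyr / UAU Tyr — synonymous.
Codon 6: GAC Asp / CAC His — nonsynonymous.
Nonsynonymous differences: 2.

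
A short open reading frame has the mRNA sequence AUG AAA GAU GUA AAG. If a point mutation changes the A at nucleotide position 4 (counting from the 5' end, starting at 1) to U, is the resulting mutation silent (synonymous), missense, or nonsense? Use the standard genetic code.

nonsense

Position 4 falls in codon 2: AAA → Lys.
After the substitution the codon is UAA → Stop.
The new codon is a stop codon, so this is a nonsense mutation.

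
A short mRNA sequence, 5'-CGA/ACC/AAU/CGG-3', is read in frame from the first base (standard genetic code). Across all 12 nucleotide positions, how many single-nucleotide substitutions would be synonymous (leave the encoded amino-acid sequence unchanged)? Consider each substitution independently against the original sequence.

Codon 1 (CGA, Arg): 4 synonymous substitutions.
Codon 2 (ACC, Thr): 3 synonymous substitutions.
Codon 3 (AAU, Asn): 1 synonymous substitution.
Codon 4 (CGG, Arg): 4 synonymous substitutions.
Total: 4 + 3 + 1 + 4 = 12.

12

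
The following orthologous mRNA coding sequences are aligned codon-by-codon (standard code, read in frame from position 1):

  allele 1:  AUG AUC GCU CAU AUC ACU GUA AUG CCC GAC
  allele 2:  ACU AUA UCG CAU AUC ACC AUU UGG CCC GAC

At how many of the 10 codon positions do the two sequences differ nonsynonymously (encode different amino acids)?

Codon 1: AUG Met / ACU Thr — nonsynonymous.
Codon 2: AUC Ile / AUA Ile — synonymous.
Codon 3: GCU Ala / UCG Ser — nonsynonymous.
Codon 4: CAU His / CAU His — identical.
Codon 5: AUC Ile / AUC Ile — identical.
Codon 6: ACU Thr / ACC Thr — synonymous.
Codon 7: GUA Val / AUU Ile — nonsynonymous.
Codon 8: AUG Met / UGG Trp — nonsynonymous.
Codon 9: CCC Pro / CCC Pro — identical.
Codon 10: GAC Asp / GAC Asp — identical.
Nonsynonymous differences: 4.

4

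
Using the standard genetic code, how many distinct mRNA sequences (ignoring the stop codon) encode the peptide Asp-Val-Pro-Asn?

64

Asp: 2 codons.
Val: 4 codons.
Pro: 4 codons.
Asn: 2 codons.
2 × 4 × 4 × 2 = 64.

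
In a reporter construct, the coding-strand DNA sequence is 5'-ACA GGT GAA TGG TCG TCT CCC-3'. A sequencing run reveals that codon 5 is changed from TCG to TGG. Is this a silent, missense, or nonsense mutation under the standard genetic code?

Position 14 falls in codon 5: TCG → Ser.
After the substitution the codon is TGG → Trp.
Ser ≠ Trp, so this is a missense mutation.

missense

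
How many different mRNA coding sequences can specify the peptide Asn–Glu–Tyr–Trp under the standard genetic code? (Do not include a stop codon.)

8

Asn: 2 codons.
Glu: 2 codons.
Tyr: 2 codons.
Trp: 1 codon.
2 × 2 × 2 × 1 = 8.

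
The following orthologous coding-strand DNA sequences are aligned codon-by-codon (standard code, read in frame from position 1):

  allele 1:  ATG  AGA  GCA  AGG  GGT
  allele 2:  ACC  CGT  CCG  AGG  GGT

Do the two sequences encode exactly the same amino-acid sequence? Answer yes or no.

Codon 1: ATG Met / ACC Thr — nonsynonymous.
Codon 2: AGA Arg / CGT Arg — synonymous.
Codon 3: GCA Ala / CCG Pro — nonsynonymous.
Codon 4: AGG Arg / AGG Arg — identical.
Codon 5: GGT Gly / GGT Gly — identical.
Nonsynonymous differences: 2 → different protein.

no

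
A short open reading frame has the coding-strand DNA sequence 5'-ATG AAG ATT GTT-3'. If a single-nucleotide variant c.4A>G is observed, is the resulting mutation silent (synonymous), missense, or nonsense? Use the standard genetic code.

missense

Position 4 falls in codon 2: AAG → Lys.
After the substitution the codon is GAG → Glu.
Lys ≠ Glu, so this is a missense mutation.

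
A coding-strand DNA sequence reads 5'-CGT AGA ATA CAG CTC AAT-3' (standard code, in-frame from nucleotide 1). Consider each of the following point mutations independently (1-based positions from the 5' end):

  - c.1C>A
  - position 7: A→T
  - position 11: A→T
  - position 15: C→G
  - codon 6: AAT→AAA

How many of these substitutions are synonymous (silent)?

1

Codon 1: CGT (Arg) → AGT (Ser) — missense.
Codon 3: ATA (Ile) → TTA (Leu) — missense.
Codon 4: CAG (Gln) → CTG (Leu) — missense.
Codon 5: CTC (Leu) → CTG (Leu) — synonymous.
Codon 6: AAT (Asn) → AAA (Lys) — missense.
Synonymous: 1 of 5.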